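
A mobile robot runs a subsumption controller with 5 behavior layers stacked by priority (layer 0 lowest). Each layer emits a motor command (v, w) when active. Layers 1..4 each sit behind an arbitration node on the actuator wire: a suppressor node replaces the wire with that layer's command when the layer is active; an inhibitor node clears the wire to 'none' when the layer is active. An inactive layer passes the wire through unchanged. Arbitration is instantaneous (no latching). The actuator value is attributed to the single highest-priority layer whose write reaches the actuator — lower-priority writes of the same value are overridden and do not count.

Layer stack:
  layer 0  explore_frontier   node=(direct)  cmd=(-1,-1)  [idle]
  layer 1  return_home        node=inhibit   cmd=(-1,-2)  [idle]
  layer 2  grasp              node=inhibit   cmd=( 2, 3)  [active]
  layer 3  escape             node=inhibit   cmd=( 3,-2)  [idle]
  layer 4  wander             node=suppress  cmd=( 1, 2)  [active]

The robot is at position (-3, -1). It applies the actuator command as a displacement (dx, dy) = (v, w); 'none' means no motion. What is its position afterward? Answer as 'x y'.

[0] explore_frontier off; wire := none
[1] return_home off; pass none
[2] grasp on (inhibit); wire := none
[3] escape off; pass none
[4] wander on (suppress); wire := (1, 2)
output (1, 2)
position: (-3, -1) + (1, 2) = (-2, 1)

-2 1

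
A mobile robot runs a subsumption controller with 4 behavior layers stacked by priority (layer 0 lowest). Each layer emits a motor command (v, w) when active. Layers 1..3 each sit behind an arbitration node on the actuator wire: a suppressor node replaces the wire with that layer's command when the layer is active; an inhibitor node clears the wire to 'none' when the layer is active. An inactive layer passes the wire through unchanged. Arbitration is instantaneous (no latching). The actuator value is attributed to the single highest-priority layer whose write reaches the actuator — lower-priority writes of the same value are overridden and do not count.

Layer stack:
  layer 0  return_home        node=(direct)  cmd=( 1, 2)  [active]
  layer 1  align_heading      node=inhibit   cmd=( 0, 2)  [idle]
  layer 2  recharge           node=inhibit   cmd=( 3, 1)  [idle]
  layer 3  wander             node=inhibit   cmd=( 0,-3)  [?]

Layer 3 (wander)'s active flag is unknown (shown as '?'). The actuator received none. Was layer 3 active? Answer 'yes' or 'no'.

yes

If layer 3 is active=yes:
  actuator would be none
If layer 3 is active=no:
  actuator would be (1, 2)
Observed none, so layer 3 was active.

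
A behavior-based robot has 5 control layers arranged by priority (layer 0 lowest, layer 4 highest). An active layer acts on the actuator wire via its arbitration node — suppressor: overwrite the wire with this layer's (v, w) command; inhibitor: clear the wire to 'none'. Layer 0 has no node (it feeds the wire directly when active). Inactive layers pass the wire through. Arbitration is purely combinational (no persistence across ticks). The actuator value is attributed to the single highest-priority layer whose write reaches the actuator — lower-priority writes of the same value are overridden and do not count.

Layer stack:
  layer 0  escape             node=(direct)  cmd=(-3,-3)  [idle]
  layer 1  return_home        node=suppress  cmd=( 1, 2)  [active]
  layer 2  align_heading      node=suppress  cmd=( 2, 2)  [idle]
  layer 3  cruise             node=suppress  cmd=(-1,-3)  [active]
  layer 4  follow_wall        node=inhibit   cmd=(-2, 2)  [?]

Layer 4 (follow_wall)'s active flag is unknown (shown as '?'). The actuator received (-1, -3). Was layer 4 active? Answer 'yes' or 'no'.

no

If layer 4 is active=yes:
  actuator would be none
If layer 4 is active=no:
  actuator would be (-1, -3)
Observed (-1, -3), so layer 4 was idle.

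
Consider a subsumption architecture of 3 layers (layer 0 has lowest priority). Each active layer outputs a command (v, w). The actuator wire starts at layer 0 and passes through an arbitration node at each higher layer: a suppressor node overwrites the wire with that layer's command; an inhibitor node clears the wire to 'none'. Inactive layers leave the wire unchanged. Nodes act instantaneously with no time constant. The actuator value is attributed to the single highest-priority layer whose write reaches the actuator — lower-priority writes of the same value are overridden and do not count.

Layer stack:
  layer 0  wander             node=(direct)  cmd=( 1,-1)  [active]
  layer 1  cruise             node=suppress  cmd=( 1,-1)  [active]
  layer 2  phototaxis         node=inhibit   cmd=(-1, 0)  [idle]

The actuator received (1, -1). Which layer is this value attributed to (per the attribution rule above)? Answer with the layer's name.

L0 wander: active, feeds wire = (1, -1)
L1 cruise: active, suppressor → wire = (1, -1)
L2 phototaxis: idle → wire stays (1, -1)
actuator = (1, -1)
last writer: layer 1 = cruise

cruise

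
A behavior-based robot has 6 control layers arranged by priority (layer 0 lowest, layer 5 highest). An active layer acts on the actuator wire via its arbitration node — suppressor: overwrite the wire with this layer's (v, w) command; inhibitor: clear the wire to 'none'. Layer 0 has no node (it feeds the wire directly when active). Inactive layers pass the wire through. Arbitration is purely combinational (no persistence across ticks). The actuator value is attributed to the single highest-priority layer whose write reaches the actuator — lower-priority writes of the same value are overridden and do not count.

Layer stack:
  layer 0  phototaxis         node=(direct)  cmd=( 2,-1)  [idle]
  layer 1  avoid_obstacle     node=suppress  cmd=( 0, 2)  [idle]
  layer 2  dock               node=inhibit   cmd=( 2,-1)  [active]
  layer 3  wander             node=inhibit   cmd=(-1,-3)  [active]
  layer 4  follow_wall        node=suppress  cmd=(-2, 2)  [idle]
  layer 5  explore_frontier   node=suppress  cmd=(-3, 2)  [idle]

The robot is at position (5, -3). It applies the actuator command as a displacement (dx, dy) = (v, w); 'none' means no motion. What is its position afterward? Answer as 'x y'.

5 -3

[0] phototaxis off; wire := none
[1] avoid_obstacle off; pass none
[2] dock on (inhibit); wire := none
[3] wander on (inhibit); wire := none
[4] follow_wall off; pass none
[5] explore_frontier off; pass none
output none
position: (5, -3) + none = (5, -3)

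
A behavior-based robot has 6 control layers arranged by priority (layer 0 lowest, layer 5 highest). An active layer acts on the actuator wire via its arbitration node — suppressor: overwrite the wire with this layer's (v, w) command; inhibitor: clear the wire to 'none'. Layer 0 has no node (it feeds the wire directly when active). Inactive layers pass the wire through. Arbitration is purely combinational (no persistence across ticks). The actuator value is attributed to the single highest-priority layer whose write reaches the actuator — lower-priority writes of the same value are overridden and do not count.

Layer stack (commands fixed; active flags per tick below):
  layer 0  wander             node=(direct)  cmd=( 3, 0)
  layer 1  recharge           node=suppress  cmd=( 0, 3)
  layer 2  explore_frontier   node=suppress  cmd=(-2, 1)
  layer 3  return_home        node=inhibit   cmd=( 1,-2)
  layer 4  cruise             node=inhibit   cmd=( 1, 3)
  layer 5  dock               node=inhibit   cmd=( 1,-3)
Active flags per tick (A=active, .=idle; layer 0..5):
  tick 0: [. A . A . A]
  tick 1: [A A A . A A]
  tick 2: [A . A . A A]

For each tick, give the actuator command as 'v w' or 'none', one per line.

none
none
none

tick 0:
  L0 wander: idle → wire = none
  L1 recharge: active, suppressor → wire = (0, 3)
  L2 explore_frontier: idle → wire stays (0, 3)
  L3 return_home: active, inhibitor → wire = none
  L4 cruise: idle → wire stays none
  L5 dock: active, inhibitor → wire = none
  actuator = none
tick 1:
  L0 wander: active, feeds wire = (3, 0)
  L1 recharge: active, suppressor → wire = (0, 3)
  L2 explore_frontier: active, suppressor → wire = (-2, 1)
  L3 return_home: idle → wire stays (-2, 1)
  L4 cruise: active, inhibitor → wire = none
  L5 dock: active, inhibitor → wire = none
  actuator = none
tick 2:
  L0 wander: active, feeds wire = (3, 0)
  L1 recharge: idle → wire stays (3, 0)
  L2 explore_frontier: active, suppressor → wire = (-2, 1)
  L3 return_home: idle → wire stays (-2, 1)
  L4 cruise: active, inhibitor → wire = none
  L5 dock: active, inhibitor → wire = none
  actuator = none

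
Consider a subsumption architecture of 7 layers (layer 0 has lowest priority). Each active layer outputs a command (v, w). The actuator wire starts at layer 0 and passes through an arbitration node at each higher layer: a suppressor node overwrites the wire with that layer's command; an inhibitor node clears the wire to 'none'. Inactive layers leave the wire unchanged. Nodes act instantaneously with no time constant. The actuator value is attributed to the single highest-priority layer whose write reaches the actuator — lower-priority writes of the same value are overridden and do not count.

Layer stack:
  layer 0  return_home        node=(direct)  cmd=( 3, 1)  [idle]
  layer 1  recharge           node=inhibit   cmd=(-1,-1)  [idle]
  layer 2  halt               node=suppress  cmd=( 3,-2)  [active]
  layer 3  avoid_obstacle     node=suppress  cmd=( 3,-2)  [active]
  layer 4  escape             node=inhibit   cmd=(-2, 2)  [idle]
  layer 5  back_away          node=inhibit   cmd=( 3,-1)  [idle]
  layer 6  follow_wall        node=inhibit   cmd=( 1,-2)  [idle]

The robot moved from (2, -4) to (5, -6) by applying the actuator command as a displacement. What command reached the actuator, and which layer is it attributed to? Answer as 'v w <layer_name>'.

3 -2 avoid_obstacle

displacement = (5, -6) − (2, -4) = (3, -2)
layer 0 (return_home) idle — none
layer 1 (recharge) idle — unchanged: none
layer 2 (halt) active — suppresses: (3, -2)
layer 3 (avoid_obstacle) active — suppresses: (3, -2)
layer 4 (escape) idle — unchanged: (3, -2)
layer 5 (back_away) idle — unchanged: (3, -2)
layer 6 (follow_wall) idle — unchanged: (3, -2)
→ actuator (3, -2) — from layer 3 (avoid_obstacle)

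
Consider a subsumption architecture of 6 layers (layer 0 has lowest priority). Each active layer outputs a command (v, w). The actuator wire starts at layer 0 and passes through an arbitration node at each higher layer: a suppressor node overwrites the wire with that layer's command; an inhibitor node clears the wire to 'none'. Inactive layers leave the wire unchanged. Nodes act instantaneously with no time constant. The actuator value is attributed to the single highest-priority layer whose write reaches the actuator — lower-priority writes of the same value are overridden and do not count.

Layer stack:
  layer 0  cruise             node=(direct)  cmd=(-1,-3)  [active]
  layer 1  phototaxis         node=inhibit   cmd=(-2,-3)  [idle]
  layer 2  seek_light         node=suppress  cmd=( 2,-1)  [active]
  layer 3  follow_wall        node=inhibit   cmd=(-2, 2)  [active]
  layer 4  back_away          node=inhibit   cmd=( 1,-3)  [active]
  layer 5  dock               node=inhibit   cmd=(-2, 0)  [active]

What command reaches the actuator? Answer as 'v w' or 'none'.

none

L0 cruise: active, feeds wire = (-1, -3)
L1 phototaxis: idle → wire stays (-1, -3)
L2 seek_light: active, suppressor → wire = (2, -1)
L3 follow_wall: active, inhibitor → wire = none
L4 back_away: active, inhibitor → wire = none
L5 dock: active, inhibitor → wire = none
actuator = none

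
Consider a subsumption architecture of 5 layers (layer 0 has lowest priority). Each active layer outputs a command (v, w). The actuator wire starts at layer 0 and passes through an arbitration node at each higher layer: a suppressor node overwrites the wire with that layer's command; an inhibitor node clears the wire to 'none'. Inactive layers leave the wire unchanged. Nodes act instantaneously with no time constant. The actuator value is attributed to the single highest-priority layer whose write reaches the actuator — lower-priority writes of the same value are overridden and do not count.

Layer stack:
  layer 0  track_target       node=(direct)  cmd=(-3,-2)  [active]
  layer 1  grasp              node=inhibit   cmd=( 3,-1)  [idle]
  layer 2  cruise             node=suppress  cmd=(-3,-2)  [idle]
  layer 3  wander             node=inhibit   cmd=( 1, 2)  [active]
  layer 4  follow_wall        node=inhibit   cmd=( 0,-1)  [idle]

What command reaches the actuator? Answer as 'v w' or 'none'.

none

[0] track_target on; wire := (-3, -2)
[1] grasp off; pass (-3, -2)
[2] cruise off; pass (-3, -2)
[3] wander on (inhibit); wire := none
[4] follow_wall off; pass none
output none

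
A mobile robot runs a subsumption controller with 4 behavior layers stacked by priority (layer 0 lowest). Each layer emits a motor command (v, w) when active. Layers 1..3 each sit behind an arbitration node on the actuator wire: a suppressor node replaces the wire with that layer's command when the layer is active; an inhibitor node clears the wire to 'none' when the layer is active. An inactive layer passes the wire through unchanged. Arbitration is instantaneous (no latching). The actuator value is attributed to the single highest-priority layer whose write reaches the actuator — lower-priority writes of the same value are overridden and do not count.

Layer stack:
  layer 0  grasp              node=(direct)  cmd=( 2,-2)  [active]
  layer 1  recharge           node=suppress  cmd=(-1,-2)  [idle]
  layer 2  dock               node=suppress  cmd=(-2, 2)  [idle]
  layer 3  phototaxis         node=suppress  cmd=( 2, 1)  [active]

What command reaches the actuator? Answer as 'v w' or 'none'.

[0] grasp on; wire := (2, -2)
[1] recharge off; pass (2, -2)
[2] dock off; pass (2, -2)
[3] phototaxis on (suppress); wire := (2, 1)
output (2, 1)

2 1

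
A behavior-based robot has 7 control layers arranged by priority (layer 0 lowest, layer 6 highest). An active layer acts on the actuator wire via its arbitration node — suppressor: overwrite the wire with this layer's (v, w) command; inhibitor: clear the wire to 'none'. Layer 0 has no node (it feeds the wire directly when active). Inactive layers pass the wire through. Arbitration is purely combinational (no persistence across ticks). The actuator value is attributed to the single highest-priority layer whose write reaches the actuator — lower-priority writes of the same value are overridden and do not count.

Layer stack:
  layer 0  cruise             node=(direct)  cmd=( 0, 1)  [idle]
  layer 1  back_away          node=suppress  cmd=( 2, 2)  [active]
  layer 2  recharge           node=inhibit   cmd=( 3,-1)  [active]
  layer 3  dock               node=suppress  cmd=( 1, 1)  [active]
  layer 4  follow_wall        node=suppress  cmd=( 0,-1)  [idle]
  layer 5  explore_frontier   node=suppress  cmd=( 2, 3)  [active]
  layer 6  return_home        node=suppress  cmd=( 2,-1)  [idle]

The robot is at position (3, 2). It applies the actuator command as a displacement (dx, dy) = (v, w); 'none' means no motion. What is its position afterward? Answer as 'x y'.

5 5

L0 cruise: idle → wire = none
L1 back_away: active, suppressor → wire = (2, 2)
L2 recharge: active, inhibitor → wire = none
L3 dock: active, suppressor → wire = (1, 1)
L4 follow_wall: idle → wire stays (1, 1)
L5 explore_frontier: active, suppressor → wire = (2, 3)
L6 return_home: idle → wire stays (2, 3)
actuator = (2, 3)
position: (3, 2) + (2, 3) = (5, 5)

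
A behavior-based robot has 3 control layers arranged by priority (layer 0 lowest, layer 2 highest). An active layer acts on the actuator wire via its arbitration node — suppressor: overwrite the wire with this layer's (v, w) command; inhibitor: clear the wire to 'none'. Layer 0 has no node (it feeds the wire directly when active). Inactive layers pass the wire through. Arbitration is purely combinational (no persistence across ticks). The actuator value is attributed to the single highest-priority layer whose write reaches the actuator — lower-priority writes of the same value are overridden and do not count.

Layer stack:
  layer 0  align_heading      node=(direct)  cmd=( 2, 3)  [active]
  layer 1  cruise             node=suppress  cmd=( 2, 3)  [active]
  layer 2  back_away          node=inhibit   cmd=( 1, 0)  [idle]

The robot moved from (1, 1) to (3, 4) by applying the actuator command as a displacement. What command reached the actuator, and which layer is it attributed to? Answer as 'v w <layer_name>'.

2 3 cruise

displacement = (3, 4) − (1, 1) = (2, 3)
layer 0 (align_heading) active — direct: (2, 3)
layer 1 (cruise) active — suppresses: (2, 3)
layer 2 (back_away) idle — unchanged: (2, 3)
→ actuator (2, 3) — from layer 1 (cruise)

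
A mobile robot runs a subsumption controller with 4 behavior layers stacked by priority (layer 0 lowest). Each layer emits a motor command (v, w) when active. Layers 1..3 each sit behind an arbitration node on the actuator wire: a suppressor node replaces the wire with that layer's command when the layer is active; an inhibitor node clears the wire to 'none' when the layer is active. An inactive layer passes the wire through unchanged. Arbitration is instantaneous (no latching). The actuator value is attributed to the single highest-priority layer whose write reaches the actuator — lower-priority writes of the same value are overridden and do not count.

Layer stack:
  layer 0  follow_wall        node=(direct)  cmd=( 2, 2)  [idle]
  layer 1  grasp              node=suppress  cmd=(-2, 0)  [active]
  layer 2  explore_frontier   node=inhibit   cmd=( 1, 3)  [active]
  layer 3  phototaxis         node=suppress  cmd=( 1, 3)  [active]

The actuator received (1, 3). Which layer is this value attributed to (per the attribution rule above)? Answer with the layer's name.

phototaxis

L0 follow_wall: idle → wire = none
L1 grasp: active, suppressor → wire = (-2, 0)
L2 explore_frontier: active, inhibitor → wire = none
L3 phototaxis: active, suppressor → wire = (1, 3)
actuator = (1, 3)
last writer: layer 3 = phototaxis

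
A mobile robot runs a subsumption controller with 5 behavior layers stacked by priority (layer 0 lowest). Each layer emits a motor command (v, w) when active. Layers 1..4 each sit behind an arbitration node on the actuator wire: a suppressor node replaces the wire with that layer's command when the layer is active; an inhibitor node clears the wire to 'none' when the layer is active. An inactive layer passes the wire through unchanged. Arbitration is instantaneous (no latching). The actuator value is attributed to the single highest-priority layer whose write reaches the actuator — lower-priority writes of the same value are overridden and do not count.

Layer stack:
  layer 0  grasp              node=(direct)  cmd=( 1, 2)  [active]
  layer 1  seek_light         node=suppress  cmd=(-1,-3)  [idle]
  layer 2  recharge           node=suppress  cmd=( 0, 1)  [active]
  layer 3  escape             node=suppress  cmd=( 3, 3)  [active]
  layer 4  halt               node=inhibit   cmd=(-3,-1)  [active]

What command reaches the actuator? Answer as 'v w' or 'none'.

none

[0] grasp on; wire := (1, 2)
[1] seek_light off; pass (1, 2)
[2] recharge on (suppress); wire := (0, 1)
[3] escape on (suppress); wire := (3, 3)
[4] halt on (inhibit); wire := none
output none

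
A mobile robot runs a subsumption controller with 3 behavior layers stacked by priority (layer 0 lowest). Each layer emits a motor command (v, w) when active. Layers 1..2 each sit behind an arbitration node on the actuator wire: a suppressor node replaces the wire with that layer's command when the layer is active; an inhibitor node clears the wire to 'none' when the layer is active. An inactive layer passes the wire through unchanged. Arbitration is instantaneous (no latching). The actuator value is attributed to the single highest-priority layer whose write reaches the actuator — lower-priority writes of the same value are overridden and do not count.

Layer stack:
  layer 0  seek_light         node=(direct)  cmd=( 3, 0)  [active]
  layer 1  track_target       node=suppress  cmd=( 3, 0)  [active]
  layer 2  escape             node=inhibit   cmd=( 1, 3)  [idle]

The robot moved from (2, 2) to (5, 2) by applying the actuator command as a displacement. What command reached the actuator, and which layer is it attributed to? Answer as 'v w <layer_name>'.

displacement = (5, 2) − (2, 2) = (3, 0)
L0 seek_light: active, feeds wire = (3, 0)
L1 track_target: active, suppressor → wire = (3, 0)
L2 escape: idle → wire stays (3, 0)
actuator = (3, 0) — from layer 1 (track_target)

3 0 track_target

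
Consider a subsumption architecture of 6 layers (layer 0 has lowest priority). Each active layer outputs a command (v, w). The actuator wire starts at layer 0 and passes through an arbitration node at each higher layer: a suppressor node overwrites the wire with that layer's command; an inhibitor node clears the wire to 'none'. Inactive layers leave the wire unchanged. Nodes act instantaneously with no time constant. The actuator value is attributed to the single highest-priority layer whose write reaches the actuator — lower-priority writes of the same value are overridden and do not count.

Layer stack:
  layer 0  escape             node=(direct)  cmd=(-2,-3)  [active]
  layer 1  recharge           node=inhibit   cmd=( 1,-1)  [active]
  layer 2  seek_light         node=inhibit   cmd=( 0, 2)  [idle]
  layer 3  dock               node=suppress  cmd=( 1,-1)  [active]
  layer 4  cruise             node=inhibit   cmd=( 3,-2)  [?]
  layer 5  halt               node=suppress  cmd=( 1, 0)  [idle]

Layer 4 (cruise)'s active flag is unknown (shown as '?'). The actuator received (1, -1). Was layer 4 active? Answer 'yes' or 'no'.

no

If layer 4 is active=yes:
  actuator would be none
If layer 4 is active=no:
  actuator would be (1, -1)
Observed (1, -1), so layer 4 was idle.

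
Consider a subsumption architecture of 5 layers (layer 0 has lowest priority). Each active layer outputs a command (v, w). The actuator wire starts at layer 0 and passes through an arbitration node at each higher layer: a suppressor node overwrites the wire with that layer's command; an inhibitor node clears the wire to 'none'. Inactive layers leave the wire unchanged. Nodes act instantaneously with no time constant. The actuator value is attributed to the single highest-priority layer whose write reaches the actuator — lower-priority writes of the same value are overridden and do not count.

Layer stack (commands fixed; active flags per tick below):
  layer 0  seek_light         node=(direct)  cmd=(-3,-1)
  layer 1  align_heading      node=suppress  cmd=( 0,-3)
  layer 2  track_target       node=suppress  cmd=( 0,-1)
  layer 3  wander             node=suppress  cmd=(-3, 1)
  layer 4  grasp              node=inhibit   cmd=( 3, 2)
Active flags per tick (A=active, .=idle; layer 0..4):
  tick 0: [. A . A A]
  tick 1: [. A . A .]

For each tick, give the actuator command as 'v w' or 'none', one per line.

tick 0:
  layer 0 (seek_light) idle — none
  layer 1 (align_heading) active — suppresses: (0, -3)
  layer 2 (track_target) idle — unchanged: (0, -3)
  layer 3 (wander) active — suppresses: (-3, 1)
  layer 4 (grasp) active — inhibits: none
  → actuator none
tick 1:
  layer 0 (seek_light) idle — none
  layer 1 (align_heading) active — suppresses: (0, -3)
  layer 2 (track_target) idle — unchanged: (0, -3)
  layer 3 (wander) active — suppresses: (-3, 1)
  layer 4 (grasp) idle — unchanged: (-3, 1)
  → actuator (-3, 1)

none
-3 1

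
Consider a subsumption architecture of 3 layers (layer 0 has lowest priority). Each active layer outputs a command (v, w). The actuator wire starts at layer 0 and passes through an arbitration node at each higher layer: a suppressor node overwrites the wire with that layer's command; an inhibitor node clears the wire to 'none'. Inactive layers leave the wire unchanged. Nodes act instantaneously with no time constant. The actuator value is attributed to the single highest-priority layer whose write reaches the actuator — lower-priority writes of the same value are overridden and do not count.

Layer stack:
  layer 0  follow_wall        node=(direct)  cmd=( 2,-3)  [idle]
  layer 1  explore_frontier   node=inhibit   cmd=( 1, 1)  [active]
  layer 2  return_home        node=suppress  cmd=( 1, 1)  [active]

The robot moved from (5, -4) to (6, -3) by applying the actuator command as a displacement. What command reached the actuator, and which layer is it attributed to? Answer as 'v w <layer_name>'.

displacement = (6, -3) − (5, -4) = (1, 1)
layer 0 (follow_wall) idle — none
layer 1 (explore_frontier) active — inhibits: none
layer 2 (return_home) active — suppresses: (1, 1)
→ actuator (1, 1) — from layer 2 (return_home)

1 1 return_home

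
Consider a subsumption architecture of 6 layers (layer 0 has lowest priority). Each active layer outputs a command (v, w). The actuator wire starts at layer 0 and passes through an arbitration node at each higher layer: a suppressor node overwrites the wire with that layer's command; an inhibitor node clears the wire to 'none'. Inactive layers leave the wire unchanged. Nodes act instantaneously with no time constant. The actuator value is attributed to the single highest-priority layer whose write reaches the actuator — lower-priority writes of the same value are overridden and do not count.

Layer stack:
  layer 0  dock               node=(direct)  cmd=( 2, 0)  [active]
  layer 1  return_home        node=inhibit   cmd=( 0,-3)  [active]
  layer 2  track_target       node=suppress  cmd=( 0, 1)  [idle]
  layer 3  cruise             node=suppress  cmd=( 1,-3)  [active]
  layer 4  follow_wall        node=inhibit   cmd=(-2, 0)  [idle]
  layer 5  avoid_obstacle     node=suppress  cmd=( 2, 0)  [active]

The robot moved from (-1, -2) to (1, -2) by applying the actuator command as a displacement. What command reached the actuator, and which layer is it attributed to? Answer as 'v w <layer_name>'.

2 0 avoid_obstacle

displacement = (1, -2) − (-1, -2) = (2, 0)
L0 dock: active, feeds wire = (2, 0)
L1 return_home: active, inhibitor → wire = none
L2 track_target: idle → wire stays none
L3 cruise: active, suppressor → wire = (1, -3)
L4 follow_wall: idle → wire stays (1, -3)
L5 avoid_obstacle: active, suppressor → wire = (2, 0)
actuator = (2, 0) — from layer 5 (avoid_obstacle)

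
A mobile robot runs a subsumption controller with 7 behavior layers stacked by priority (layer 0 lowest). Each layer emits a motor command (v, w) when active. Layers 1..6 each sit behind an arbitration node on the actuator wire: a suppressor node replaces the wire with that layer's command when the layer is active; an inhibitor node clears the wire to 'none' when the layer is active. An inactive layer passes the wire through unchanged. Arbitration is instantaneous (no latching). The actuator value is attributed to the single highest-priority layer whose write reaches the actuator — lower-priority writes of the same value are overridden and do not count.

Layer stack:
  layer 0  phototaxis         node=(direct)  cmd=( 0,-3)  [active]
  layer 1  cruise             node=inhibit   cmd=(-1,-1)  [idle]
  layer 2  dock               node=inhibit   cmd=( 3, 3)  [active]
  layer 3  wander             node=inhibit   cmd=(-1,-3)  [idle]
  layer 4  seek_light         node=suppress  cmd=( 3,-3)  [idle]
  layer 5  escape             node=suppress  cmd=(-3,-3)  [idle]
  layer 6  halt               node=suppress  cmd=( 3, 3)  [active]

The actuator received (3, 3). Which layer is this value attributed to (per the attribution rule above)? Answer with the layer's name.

halt

[0] phototaxis on; wire := (0, -3)
[1] cruise off; pass (0, -3)
[2] dock on (inhibit); wire := none
[3] wander off; pass none
[4] seek_light off; pass none
[5] escape off; pass none
[6] halt on (suppress); wire := (3, 3)
output (3, 3)
last writer: layer 6 = halt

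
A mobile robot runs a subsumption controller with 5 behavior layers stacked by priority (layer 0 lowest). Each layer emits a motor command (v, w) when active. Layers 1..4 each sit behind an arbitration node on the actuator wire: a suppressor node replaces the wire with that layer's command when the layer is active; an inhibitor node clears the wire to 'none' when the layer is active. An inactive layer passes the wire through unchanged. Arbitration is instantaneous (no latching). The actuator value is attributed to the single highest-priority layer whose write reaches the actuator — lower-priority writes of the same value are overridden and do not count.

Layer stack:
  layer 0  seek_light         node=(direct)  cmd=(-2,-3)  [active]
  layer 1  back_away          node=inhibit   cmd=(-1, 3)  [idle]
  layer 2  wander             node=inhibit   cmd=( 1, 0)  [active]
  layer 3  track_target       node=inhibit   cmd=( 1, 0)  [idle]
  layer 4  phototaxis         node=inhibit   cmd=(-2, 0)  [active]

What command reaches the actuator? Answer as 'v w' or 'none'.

none

layer 0 (seek_light) active — direct: (-2, -3)
layer 1 (back_away) idle — unchanged: (-2, -3)
layer 2 (wander) active — inhibits: none
layer 3 (track_target) idle — unchanged: none
layer 4 (phototaxis) active — inhibits: none
→ actuator none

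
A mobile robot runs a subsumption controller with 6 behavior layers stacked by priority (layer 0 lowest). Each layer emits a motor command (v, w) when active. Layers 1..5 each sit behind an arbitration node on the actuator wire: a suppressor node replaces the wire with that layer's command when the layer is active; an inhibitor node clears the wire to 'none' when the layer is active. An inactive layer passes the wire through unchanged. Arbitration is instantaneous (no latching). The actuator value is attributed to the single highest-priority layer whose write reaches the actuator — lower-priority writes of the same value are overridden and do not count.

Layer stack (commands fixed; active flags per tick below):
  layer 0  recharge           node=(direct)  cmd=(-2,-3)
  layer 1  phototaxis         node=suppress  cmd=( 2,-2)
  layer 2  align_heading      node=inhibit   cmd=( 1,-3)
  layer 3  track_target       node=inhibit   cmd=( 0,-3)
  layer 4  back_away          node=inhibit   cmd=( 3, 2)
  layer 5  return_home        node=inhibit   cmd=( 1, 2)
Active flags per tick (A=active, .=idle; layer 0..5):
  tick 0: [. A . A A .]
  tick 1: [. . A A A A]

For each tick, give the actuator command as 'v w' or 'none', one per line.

none
none

tick 0:
  layer 0 (recharge) idle — none
  layer 1 (phototaxis) active — suppresses: (2, -2)
  layer 2 (align_heading) idle — unchanged: (2, -2)
  layer 3 (track_target) active — inhibits: none
  layer 4 (back_away) active — inhibits: none
  layer 5 (return_home) idle — unchanged: none
  → actuator none
tick 1:
  layer 0 (recharge) idle — none
  layer 1 (phototaxis) idle — unchanged: none
  layer 2 (align_heading) active — inhibits: none
  layer 3 (track_target) active — inhibits: none
  layer 4 (back_away) active — inhibits: none
  layer 5 (return_home) active — inhibits: none
  → actuator none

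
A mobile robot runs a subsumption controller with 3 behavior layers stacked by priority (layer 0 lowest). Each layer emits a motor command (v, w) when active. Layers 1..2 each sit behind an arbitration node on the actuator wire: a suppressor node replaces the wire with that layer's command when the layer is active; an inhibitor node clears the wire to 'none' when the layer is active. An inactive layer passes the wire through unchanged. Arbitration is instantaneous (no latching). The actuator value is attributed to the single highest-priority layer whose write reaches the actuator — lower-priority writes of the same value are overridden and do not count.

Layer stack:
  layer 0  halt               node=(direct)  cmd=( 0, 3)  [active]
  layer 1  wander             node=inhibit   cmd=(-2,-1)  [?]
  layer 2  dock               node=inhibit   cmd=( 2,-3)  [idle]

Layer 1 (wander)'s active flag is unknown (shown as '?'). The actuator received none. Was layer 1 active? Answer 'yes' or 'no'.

yes

If layer 1 is active=yes:
  actuator would be none
If layer 1 is active=no:
  actuator would be (0, 3)
Observed none, so layer 1 was active.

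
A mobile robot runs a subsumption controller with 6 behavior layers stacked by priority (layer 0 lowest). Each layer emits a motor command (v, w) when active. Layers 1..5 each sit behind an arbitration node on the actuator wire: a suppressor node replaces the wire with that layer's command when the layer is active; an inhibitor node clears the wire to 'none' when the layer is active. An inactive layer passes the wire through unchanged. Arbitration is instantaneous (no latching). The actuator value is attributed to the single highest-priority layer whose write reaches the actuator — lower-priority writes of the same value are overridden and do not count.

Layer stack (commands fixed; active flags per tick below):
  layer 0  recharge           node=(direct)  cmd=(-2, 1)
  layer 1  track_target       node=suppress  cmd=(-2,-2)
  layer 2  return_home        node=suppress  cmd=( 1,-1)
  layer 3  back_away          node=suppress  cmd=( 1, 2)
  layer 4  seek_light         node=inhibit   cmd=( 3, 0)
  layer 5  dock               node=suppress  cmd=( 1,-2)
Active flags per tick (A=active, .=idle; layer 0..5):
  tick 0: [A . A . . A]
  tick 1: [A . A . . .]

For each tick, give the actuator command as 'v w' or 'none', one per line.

tick 0:
  L0 recharge: active, feeds wire = (-2, 1)
  L1 track_target: idle → wire stays (-2, 1)
  L2 return_home: active, suppressor → wire = (1, -1)
  L3 back_away: idle → wire stays (1, -1)
  L4 seek_light: idle → wire stays (1, -1)
  L5 dock: active, suppressor → wire = (1, -2)
  actuator = (1, -2)
tick 1:
  L0 recharge: active, feeds wire = (-2, 1)
  L1 track_target: idle → wire stays (-2, 1)
  L2 return_home: active, suppressor → wire = (1, -1)
  L3 back_away: idle → wire stays (1, -1)
  L4 seek_light: idle → wire stays (1, -1)
  L5 dock: idle → wire stays (1, -1)
  actuator = (1, -1)

1 -2
1 -1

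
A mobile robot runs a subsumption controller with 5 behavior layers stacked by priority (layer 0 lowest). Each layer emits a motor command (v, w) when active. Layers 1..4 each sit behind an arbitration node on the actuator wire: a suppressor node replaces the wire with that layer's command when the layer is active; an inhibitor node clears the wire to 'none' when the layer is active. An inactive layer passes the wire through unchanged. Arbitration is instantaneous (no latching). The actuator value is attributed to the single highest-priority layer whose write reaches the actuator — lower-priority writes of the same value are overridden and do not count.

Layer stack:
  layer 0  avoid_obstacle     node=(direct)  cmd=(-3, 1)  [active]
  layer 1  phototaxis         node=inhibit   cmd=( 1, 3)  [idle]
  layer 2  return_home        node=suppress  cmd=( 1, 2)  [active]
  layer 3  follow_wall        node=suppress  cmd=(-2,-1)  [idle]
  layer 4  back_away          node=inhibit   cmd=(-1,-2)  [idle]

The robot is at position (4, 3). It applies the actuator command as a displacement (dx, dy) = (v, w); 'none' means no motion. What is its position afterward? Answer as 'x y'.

5 5

layer 0 (avoid_obstacle) active — direct: (-3, 1)
layer 1 (phototaxis) idle — unchanged: (-3, 1)
layer 2 (return_home) active — suppresses: (1, 2)
layer 3 (follow_wall) idle — unchanged: (1, 2)
layer 4 (back_away) idle — unchanged: (1, 2)
→ actuator (1, 2)
position: (4, 3) + (1, 2) = (5, 5)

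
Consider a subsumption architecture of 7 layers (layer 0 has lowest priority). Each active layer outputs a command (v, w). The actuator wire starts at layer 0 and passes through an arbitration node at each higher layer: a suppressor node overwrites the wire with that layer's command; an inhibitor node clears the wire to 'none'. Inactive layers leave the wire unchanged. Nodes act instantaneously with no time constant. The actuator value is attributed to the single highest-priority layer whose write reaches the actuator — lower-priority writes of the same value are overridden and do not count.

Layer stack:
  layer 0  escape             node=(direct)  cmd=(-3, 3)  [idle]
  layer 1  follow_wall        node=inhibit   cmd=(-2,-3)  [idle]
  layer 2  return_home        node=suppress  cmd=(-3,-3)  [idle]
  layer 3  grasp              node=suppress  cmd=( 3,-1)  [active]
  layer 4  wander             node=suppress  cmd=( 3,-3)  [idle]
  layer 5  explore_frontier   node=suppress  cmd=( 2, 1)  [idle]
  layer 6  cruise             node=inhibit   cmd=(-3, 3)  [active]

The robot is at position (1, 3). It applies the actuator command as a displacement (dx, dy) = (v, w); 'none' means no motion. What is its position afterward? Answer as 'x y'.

1 3

layer 0 (escape) idle — none
layer 1 (follow_wall) idle — unchanged: none
layer 2 (return_home) idle — unchanged: none
layer 3 (grasp) active — suppresses: (3, -1)
layer 4 (wander) idle — unchanged: (3, -1)
layer 5 (explore_frontier) idle — unchanged: (3, -1)
layer 6 (cruise) active — inhibits: none
→ actuator none
position: (1, 3) + none = (1, 3)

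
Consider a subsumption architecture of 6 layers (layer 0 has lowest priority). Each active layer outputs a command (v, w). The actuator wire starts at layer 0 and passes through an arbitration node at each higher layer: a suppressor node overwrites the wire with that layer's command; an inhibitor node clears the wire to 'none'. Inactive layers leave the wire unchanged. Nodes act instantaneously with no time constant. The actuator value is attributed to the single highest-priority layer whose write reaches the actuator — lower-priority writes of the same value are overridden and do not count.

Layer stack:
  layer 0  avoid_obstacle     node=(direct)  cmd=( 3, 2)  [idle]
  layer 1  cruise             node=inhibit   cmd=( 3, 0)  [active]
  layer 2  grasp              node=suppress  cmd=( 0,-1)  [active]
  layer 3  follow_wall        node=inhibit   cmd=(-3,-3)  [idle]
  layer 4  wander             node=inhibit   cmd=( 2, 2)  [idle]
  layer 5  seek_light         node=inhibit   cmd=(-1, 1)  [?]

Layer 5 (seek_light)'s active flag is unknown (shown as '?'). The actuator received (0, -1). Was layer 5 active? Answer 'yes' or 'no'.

If layer 5 is active=yes:
  actuator would be none
If layer 5 is active=no:
  actuator would be (0, -1)
Observed (0, -1), so layer 5 was idle.

no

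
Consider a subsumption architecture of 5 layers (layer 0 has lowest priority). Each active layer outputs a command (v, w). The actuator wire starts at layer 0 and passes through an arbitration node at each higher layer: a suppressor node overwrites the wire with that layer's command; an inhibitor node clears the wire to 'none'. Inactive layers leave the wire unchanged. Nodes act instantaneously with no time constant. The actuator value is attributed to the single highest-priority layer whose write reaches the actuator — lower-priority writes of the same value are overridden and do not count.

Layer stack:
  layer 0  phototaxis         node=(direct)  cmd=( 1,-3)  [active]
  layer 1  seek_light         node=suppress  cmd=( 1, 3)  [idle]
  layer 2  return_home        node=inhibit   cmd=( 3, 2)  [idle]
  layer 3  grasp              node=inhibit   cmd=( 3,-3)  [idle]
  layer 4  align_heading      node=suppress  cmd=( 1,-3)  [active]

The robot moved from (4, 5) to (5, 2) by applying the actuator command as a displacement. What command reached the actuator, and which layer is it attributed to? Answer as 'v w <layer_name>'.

1 -3 align_heading

displacement = (5, 2) − (4, 5) = (1, -3)
L0 phototaxis: active, feeds wire = (1, -3)
L1 seek_light: idle → wire stays (1, -3)
L2 return_home: idle → wire stays (1, -3)
L3 grasp: idle → wire stays (1, -3)
L4 align_heading: active, suppressor → wire = (1, -3)
actuator = (1, -3) — from layer 4 (align_heading)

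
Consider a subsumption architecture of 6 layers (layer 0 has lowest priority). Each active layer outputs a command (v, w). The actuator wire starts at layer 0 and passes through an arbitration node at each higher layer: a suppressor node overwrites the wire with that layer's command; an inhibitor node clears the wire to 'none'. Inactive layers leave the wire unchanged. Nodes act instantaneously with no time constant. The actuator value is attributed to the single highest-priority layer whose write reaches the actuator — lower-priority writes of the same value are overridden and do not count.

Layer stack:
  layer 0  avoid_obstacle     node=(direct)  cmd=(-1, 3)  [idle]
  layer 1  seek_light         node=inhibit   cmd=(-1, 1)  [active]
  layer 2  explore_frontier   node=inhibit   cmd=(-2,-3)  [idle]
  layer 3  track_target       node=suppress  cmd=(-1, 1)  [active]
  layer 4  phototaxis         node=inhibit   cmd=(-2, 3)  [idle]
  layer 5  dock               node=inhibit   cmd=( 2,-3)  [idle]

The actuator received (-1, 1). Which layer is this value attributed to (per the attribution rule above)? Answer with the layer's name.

layer 0 (avoid_obstacle) idle — none
layer 1 (seek_light) active — inhibits: none
layer 2 (explore_frontier) idle — unchanged: none
layer 3 (track_target) active — suppresses: (-1, 1)
layer 4 (phototaxis) idle — unchanged: (-1, 1)
layer 5 (dock) idle — unchanged: (-1, 1)
→ actuator (-1, 1)
last writer: layer 3 = track_target

track_target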